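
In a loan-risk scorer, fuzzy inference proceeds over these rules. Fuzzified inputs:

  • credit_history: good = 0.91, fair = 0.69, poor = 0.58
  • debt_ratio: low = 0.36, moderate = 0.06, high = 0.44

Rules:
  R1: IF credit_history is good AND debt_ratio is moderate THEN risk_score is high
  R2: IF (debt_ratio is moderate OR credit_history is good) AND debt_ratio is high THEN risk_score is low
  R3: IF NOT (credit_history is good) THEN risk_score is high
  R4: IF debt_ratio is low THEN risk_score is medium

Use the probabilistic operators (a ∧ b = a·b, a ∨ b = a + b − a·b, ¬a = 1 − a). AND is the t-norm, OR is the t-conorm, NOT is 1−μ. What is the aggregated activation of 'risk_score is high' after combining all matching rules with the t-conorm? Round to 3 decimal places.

R1: good=0.91, moderate=0.06; AND[a·b] → w = 0.0546
R2: (moderate=0.06 OR good=0.91) = 0.9154; AND[a·b] with high=0.44 → w = 0.4028
R3: ¬good=1−0.91=0.09 → w = 0.0900
R4: low=0.36 → w = 0.3600
Rules with consequent 'high': {R1, R3} → strengths 0.0546, 0.0900
Aggregate via t-conorm [a + b − a·b]: 0.1397

0.140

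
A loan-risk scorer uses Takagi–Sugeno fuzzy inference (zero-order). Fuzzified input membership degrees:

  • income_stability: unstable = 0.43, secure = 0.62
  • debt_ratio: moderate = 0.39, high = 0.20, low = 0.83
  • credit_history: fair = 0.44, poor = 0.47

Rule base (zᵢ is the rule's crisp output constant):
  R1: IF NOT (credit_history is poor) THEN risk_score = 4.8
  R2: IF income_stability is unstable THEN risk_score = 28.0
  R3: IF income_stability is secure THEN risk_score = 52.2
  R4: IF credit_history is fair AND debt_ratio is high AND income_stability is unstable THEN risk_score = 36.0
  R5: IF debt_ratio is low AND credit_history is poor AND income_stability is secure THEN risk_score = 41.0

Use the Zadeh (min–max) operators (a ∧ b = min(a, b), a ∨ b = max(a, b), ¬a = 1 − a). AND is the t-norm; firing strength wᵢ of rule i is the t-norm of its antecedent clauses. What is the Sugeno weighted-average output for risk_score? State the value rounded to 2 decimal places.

32.63

R1 (z=4.8): ¬poor=1−0.47=0.53 → w = 0.53
R2 (z=28.0): unstable=0.43 → w = 0.43
R3 (z=52.2): secure=0.62 → w = 0.62
R4 (z=36.0): fair=0.44, high=0.20, unstable=0.43; AND[min(a, b)] → w = 0.20
R5 (z=41.0): low=0.83, poor=0.47, secure=0.62; AND[min(a, b)] → w = 0.47
Weighted average = (0.53·4.8 + 0.43·28.0 + 0.62·52.2 + 0.20·36.0 + 0.47·41.0) / (0.53 + 0.43 + 0.62 + 0.20 + 0.47)
  = 73.4180 / 2.2500 = 32.63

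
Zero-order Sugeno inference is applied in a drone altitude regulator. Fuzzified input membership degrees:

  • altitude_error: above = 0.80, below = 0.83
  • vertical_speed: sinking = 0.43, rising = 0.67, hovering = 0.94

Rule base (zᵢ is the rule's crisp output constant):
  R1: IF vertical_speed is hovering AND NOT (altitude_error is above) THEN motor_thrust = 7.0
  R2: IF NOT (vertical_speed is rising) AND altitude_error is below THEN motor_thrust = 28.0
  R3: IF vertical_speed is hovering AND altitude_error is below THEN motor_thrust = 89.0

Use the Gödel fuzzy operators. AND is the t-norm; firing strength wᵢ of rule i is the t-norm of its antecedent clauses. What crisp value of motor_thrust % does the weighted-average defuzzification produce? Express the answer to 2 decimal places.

R1 (z=7.0): hovering=0.94, ¬above=1−0.80=0.20; AND[min(a, b)] → w = 0.20
R2 (z=28.0): ¬rising=1−0.67=0.33, below=0.83; AND[min(a, b)] → w = 0.33
R3 (z=89.0): hovering=0.94, below=0.83; AND[min(a, b)] → w = 0.83
Weighted average = (0.20·7.0 + 0.33·28.0 + 0.83·89.0) / (0.20 + 0.33 + 0.83)
  = 84.5100 / 1.3600 = 62.14

62.14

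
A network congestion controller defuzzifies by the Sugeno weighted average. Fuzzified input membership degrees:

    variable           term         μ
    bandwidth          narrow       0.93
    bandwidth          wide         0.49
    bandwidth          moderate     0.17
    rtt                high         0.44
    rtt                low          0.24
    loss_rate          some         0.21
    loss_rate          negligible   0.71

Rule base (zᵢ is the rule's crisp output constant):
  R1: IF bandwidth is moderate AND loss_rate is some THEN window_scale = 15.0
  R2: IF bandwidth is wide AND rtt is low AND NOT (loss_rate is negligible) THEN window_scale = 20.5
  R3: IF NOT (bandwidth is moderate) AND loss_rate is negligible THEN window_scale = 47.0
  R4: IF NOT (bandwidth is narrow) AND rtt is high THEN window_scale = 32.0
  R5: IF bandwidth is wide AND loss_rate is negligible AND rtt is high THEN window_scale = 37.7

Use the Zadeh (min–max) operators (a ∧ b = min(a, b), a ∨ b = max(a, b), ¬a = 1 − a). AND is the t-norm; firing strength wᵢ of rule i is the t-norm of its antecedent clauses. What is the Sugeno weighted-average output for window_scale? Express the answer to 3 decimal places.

R1 (z=15.0): moderate=0.17, some=0.21; AND[min(a, b)] → w = 0.17
R2 (z=20.5): wide=0.49, low=0.24, ¬negligible=1−0.71=0.29; AND[min(a, b)] → w = 0.24
R3 (z=47.0): ¬moderate=1−0.17=0.83, negligible=0.71; AND[min(a, b)] → w = 0.71
R4 (z=32.0): ¬narrow=1−0.93=0.07, high=0.44; AND[min(a, b)] → w = 0.07
R5 (z=37.7): wide=0.49, negligible=0.71, high=0.44; AND[min(a, b)] → w = 0.44
Weighted average = (0.17·15.0 + 0.24·20.5 + 0.71·47.0 + 0.07·32.0 + 0.44·37.7) / (0.17 + 0.24 + 0.71 + 0.07 + 0.44)
  = 59.6680 / 1.6300 = 36.606

36.606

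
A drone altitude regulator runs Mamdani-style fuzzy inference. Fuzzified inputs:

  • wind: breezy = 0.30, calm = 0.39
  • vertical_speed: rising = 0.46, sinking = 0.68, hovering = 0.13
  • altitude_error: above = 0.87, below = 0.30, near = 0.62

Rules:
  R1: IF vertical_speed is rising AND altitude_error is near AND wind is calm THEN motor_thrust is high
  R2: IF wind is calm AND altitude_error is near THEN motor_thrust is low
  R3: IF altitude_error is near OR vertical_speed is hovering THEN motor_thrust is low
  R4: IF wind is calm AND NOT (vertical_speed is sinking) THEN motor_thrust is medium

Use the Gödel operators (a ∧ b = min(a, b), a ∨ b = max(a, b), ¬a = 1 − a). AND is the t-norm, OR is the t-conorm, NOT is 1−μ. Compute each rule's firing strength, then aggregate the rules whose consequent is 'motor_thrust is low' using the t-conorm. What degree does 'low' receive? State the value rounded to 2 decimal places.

R1: rising=0.46, near=0.62, calm=0.39; AND[min(a, b)] → w = 0.39
R2: calm=0.39, near=0.62; AND[min(a, b)] → w = 0.39
R3: near=0.62, hovering=0.13; OR[max(a, b)] → w = 0.62
R4: calm=0.39, ¬sinking=1−0.68=0.32; AND[min(a, b)] → w = 0.32
Rules with consequent 'low': {R2, R3} → strengths 0.39, 0.62
Aggregate via t-conorm [max(a, b)]: 0.62

0.62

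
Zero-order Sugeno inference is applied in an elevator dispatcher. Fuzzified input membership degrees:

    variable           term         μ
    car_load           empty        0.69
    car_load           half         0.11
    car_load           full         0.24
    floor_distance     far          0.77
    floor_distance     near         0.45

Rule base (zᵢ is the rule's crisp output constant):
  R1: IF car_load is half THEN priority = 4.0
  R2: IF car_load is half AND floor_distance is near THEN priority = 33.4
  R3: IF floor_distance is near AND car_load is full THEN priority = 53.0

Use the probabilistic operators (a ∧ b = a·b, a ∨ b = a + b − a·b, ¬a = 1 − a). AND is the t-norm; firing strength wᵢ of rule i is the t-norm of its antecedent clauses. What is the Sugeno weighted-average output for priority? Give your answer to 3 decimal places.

R1 (z=4.0): half=0.11 → w = 0.1100
R2 (z=33.4): half=0.11, near=0.45; AND[a·b] → w = 0.0495
R3 (z=53.0): near=0.45, full=0.24; AND[a·b] → w = 0.1080
Weighted average = (0.1100·4.0 + 0.0495·33.4 + 0.1080·53.0) / (0.1100 + 0.0495 + 0.1080)
  = 7.8173 / 0.2675 = 29.224

29.224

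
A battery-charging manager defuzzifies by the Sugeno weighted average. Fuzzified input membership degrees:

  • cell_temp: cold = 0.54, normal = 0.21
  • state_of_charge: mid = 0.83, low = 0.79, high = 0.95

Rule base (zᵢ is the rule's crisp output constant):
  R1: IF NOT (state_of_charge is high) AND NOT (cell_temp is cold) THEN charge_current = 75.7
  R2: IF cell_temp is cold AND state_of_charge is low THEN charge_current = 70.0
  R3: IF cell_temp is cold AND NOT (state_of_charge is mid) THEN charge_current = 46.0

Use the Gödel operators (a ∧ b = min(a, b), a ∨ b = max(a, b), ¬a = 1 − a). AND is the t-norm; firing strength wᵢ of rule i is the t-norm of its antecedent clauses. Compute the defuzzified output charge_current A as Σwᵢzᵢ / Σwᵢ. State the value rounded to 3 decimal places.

R1 (z=75.7): ¬high=1−0.95=0.05, ¬cold=1−0.54=0.46; AND[min(a, b)] → w = 0.05
R2 (z=70.0): cold=0.54, low=0.79; AND[min(a, b)] → w = 0.54
R3 (z=46.0): cold=0.54, ¬mid=1−0.83=0.17; AND[min(a, b)] → w = 0.17
Weighted average = (0.05·75.7 + 0.54·70.0 + 0.17·46.0) / (0.05 + 0.54 + 0.17)
  = 49.4050 / 0.7600 = 65.007

65.007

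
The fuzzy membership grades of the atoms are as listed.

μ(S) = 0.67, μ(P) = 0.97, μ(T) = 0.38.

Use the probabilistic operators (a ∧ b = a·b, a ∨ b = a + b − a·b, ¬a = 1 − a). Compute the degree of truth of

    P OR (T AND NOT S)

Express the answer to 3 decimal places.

0.974

NOT S = 1 − 0.6700 = 0.3300
T AND NOT S = a·b on (0.3800, 0.3300) = 0.1254
P OR (T AND NOT S) = a + b − a·b on (0.9700, 0.1254) = 0.9738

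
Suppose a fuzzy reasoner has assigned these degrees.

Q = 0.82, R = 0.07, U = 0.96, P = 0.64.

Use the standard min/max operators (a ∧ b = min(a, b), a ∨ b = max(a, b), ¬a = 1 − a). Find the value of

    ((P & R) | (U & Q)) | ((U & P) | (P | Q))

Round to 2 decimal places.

0.82

P & R = min(a, b) on (0.64, 0.07) = 0.07
U & Q = min(a, b) on (0.96, 0.82) = 0.82
(P & R) | (U & Q) = max(a, b) on (0.07, 0.82) = 0.82
U & P = min(a, b) on (0.96, 0.64) = 0.64
P | Q = max(a, b) on (0.64, 0.82) = 0.82
(U & P) | (P | Q) = max(a, b) on (0.64, 0.82) = 0.82
((P & R) | (U & Q)) | ((U & P) | (P | Q)) = max(a, b) on (0.82, 0.82) = 0.82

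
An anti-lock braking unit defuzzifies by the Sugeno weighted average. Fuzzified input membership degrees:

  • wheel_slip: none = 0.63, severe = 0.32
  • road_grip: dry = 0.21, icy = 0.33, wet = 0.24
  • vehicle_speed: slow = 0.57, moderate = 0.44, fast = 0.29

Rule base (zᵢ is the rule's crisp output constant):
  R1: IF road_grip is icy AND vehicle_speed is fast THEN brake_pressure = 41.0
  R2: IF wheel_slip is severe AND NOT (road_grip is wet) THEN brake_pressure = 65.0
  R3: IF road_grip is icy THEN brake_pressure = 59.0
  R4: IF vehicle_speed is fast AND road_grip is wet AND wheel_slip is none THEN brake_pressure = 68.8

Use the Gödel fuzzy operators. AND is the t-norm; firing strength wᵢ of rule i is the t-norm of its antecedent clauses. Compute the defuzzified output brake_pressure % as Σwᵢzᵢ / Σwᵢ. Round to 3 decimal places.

58.197

R1 (z=41.0): icy=0.33, fast=0.29; AND[min(a, b)] → w = 0.29
R2 (z=65.0): severe=0.32, ¬wet=1−0.24=0.76; AND[min(a, b)] → w = 0.32
R3 (z=59.0): icy=0.33 → w = 0.33
R4 (z=68.8): fast=0.29, wet=0.24, none=0.63; AND[min(a, b)] → w = 0.24
Weighted average = (0.29·41.0 + 0.32·65.0 + 0.33·59.0 + 0.24·68.8) / (0.29 + 0.32 + 0.33 + 0.24)
  = 68.6720 / 1.1800 = 58.197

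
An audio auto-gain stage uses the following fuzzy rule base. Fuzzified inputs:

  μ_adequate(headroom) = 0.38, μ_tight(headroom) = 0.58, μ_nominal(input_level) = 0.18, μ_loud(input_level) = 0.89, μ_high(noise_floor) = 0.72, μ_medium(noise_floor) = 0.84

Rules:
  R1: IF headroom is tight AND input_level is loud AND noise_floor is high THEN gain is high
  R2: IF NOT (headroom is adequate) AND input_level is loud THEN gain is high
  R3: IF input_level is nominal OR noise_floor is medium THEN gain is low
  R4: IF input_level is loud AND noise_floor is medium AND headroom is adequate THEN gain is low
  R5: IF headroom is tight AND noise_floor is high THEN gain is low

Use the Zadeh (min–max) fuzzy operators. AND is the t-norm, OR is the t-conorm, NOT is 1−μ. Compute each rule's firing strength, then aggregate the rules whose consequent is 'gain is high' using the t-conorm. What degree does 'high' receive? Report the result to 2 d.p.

0.62

R1: tight=0.58, loud=0.89, high=0.72; AND[min(a, b)] → w = 0.58
R2: ¬adequate=1−0.38=0.62, loud=0.89; AND[min(a, b)] → w = 0.62
R3: nominal=0.18, medium=0.84; OR[max(a, b)] → w = 0.84
R4: loud=0.89, medium=0.84, adequate=0.38; AND[min(a, b)] → w = 0.38
R5: tight=0.58, high=0.72; AND[min(a, b)] → w = 0.58
Rules with consequent 'high': {R1, R2} → strengths 0.58, 0.62
Aggregate via t-conorm [max(a, b)]: 0.62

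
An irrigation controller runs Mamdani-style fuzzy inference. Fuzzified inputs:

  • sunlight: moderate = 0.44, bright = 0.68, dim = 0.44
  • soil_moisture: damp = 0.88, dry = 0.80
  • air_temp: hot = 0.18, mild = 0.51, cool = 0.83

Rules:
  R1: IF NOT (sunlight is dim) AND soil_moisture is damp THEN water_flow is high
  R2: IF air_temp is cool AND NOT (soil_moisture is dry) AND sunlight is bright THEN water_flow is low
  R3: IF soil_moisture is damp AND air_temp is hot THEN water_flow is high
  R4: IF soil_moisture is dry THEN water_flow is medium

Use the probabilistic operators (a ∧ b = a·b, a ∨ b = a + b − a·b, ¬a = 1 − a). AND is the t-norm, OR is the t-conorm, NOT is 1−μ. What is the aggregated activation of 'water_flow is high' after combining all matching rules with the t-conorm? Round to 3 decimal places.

R1: ¬dim=1−0.44=0.56, damp=0.88; AND[a·b] → w = 0.4928
R2: cool=0.83, ¬dry=1−0.80=0.20, bright=0.68; AND[a·b] → w = 0.1129
R3: damp=0.88, hot=0.18; AND[a·b] → w = 0.1584
R4: dry=0.80 → w = 0.8000
Rules with consequent 'high': {R1, R3} → strengths 0.4928, 0.1584
Aggregate via t-conorm [a + b − a·b]: 0.5731

0.573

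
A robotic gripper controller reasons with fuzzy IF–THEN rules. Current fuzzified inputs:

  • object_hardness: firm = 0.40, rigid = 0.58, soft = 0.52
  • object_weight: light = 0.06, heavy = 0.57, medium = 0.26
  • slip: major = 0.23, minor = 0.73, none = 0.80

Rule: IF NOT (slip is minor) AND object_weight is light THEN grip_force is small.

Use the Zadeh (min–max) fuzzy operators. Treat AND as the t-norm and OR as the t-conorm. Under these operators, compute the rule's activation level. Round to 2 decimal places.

firing strength: ¬minor=1−0.73=0.27, light=0.06; AND[min(a, b)] → w = 0.06

0.06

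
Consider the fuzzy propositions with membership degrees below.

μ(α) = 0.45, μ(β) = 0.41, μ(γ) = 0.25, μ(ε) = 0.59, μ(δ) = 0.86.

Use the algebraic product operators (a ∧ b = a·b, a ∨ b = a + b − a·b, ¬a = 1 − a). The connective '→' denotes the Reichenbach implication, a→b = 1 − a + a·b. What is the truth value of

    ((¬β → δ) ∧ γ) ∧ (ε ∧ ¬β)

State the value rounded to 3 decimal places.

0.080

¬β = 1 − 0.4100 = 0.5900
¬β → δ  [Reichenbach: 1 − a + a·b] with a=0.5900, b=0.8600 → 0.9174
(¬β → δ) ∧ γ = a·b on (0.9174, 0.2500) = 0.2293
¬β = 1 − 0.4100 = 0.5900
ε ∧ ¬β = a·b on (0.5900, 0.5900) = 0.3481
((¬β → δ) ∧ γ) ∧ (ε ∧ ¬β) = a·b on (0.2293, 0.3481) = 0.0798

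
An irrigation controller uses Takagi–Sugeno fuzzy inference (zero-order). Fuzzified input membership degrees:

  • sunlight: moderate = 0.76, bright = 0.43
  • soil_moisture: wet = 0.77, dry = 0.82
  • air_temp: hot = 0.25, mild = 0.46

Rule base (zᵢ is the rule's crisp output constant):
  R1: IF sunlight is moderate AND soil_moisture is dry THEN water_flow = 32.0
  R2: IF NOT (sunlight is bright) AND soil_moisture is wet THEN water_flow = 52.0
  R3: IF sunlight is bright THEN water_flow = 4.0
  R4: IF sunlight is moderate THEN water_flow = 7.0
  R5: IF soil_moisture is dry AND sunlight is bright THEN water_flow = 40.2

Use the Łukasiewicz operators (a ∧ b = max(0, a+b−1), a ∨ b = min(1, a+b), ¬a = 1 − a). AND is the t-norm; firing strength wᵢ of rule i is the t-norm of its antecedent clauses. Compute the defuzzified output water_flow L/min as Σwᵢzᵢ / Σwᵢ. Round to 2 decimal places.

22.60

R1 (z=32.0): moderate=0.76, dry=0.82; AND[max(0, a+b−1)] → w = 0.58
R2 (z=52.0): ¬bright=1−0.43=0.57, wet=0.77; AND[max(0, a+b−1)] → w = 0.34
R3 (z=4.0): bright=0.43 → w = 0.43
R4 (z=7.0): moderate=0.76 → w = 0.76
R5 (z=40.2): dry=0.82, bright=0.43; AND[max(0, a+b−1)] → w = 0.25
Weighted average = (0.58·32.0 + 0.34·52.0 + 0.43·4.0 + 0.76·7.0 + 0.25·40.2) / (0.58 + 0.34 + 0.43 + 0.76 + 0.25)
  = 53.3300 / 2.3600 = 22.60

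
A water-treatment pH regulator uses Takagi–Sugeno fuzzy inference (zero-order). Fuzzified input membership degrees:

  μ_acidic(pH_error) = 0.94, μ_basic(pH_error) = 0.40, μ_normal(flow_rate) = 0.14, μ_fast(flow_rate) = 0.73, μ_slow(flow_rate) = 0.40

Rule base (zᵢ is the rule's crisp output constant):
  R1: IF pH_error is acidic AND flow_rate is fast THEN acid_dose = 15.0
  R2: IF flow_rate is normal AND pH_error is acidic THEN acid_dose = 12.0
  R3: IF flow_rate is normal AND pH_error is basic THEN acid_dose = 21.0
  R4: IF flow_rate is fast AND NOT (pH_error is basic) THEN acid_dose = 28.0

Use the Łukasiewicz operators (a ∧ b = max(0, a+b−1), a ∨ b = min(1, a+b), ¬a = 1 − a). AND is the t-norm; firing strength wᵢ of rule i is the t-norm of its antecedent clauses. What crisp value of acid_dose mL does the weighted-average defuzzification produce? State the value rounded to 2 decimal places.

R1 (z=15.0): acidic=0.94, fast=0.73; AND[max(0, a+b−1)] → w = 0.67
R2 (z=12.0): normal=0.14, acidic=0.94; AND[max(0, a+b−1)] → w = 0.08
R3 (z=21.0): normal=0.14, basic=0.40; AND[max(0, a+b−1)] → w = 0.00
R4 (z=28.0): fast=0.73, ¬basic=1−0.40=0.60; AND[max(0, a+b−1)] → w = 0.33
Weighted average = (0.67·15.0 + 0.08·12.0 + 0.00·21.0 + 0.33·28.0) / (0.67 + 0.08 + 0.00 + 0.33)
  = 20.2500 / 1.0800 = 18.75

18.75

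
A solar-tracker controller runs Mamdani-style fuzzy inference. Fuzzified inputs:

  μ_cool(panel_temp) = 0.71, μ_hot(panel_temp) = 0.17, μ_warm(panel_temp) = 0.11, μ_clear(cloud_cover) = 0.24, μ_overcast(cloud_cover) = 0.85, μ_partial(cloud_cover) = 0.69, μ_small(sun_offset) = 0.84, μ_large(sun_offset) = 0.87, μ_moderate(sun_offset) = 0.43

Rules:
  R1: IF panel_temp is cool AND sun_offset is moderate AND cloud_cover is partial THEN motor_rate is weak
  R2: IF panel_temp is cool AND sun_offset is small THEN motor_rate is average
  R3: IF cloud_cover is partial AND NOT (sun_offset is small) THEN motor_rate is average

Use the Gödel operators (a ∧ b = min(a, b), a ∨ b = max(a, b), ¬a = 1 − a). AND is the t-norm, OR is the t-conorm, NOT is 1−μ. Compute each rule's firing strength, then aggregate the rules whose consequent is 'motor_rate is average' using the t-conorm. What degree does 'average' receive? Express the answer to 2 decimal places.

R1: cool=0.71, moderate=0.43, partial=0.69; AND[min(a, b)] → w = 0.43
R2: cool=0.71, small=0.84; AND[min(a, b)] → w = 0.71
R3: partial=0.69, ¬small=1−0.84=0.16; AND[min(a, b)] → w = 0.16
Rules with consequent 'average': {R2, R3} → strengths 0.71, 0.16
Aggregate via t-conorm [max(a, b)]: 0.71

0.71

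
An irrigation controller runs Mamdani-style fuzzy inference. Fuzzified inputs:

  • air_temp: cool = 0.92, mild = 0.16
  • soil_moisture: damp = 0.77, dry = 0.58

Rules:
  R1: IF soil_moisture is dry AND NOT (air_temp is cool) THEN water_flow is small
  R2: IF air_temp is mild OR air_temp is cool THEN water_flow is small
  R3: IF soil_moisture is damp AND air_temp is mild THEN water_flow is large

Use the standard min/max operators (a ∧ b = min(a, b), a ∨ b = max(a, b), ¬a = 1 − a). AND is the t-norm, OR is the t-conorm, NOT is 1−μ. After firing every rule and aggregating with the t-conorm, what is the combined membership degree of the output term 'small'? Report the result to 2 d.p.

0.92

R1: dry=0.58, ¬cool=1−0.92=0.08; AND[min(a, b)] → w = 0.08
R2: mild=0.16, cool=0.92; OR[max(a, b)] → w = 0.92
R3: damp=0.77, mild=0.16; AND[min(a, b)] → w = 0.16
Rules with consequent 'small': {R1, R2} → strengths 0.08, 0.92
Aggregate via t-conorm [max(a, b)]: 0.92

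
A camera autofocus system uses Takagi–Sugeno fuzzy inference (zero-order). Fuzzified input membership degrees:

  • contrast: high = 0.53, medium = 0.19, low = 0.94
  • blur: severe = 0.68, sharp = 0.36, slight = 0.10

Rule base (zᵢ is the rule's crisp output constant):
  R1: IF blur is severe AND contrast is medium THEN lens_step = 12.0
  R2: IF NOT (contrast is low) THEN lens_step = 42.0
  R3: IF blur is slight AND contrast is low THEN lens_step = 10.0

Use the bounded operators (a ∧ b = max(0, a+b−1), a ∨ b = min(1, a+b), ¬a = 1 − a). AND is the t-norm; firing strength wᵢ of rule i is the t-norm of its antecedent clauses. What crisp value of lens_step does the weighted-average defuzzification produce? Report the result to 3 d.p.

29.200

R1 (z=12.0): severe=0.68, medium=0.19; AND[max(0, a+b−1)] → w = 0.00
R2 (z=42.0): ¬low=1−0.94=0.06 → w = 0.06
R3 (z=10.0): slight=0.10, low=0.94; AND[max(0, a+b−1)] → w = 0.04
Weighted average = (0.00·12.0 + 0.06·42.0 + 0.04·10.0) / (0.00 + 0.06 + 0.04)
  = 2.9200 / 0.1000 = 29.200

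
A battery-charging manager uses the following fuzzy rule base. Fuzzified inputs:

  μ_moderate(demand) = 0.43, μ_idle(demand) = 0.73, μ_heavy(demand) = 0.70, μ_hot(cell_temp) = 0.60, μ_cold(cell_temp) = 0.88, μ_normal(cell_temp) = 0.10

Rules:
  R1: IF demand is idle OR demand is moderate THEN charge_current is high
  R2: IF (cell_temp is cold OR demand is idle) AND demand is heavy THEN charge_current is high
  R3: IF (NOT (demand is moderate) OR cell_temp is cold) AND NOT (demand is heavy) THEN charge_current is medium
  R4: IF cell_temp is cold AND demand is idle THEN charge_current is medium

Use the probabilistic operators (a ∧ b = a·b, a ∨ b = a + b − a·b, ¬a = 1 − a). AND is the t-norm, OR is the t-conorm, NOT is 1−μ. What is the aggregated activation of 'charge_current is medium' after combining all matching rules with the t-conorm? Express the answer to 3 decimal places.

R1: idle=0.73, moderate=0.43; OR[a + b − a·b] → w = 0.8461
R2: (cold=0.88 OR idle=0.73) = 0.9676; AND[a·b] with heavy=0.70 → w = 0.6773
R3: (¬moderate=1−0.43=0.57 OR cold=0.88) = 0.9484; AND[a·b] with ¬heavy=1−0.70=0.30 → w = 0.2845
R4: cold=0.88, idle=0.73; AND[a·b] → w = 0.6424
Rules with consequent 'medium': {R3, R4} → strengths 0.2845, 0.6424
Aggregate via t-conorm [a + b − a·b]: 0.7441

0.744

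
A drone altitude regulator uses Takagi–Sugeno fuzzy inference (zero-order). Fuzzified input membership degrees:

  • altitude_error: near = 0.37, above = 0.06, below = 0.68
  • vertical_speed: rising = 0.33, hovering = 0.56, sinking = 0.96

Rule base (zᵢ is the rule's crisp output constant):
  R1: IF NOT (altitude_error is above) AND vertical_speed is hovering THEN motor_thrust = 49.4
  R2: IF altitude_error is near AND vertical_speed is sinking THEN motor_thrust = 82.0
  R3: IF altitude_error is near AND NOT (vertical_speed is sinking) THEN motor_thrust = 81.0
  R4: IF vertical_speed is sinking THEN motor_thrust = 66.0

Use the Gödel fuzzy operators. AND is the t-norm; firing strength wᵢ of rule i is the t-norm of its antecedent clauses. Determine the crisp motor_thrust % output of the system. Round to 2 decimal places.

64.56

R1 (z=49.4): ¬above=1−0.06=0.94, hovering=0.56; AND[min(a, b)] → w = 0.56
R2 (z=82.0): near=0.37, sinking=0.96; AND[min(a, b)] → w = 0.37
R3 (z=81.0): near=0.37, ¬sinking=1−0.96=0.04; AND[min(a, b)] → w = 0.04
R4 (z=66.0): sinking=0.96 → w = 0.96
Weighted average = (0.56·49.4 + 0.37·82.0 + 0.04·81.0 + 0.96·66.0) / (0.56 + 0.37 + 0.04 + 0.96)
  = 124.6040 / 1.9300 = 64.56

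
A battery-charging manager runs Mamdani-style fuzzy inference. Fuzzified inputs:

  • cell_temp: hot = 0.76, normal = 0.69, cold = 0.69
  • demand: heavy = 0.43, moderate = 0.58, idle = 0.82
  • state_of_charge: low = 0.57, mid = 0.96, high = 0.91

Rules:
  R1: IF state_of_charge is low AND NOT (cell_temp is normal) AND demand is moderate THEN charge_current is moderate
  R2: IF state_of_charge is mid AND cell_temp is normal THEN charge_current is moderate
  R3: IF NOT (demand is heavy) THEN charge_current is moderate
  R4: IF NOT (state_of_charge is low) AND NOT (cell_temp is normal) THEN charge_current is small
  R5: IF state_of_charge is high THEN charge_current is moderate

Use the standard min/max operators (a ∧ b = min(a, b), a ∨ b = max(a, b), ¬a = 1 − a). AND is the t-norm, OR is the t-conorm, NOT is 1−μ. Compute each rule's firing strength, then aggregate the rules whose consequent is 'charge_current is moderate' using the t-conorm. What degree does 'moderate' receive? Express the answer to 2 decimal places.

0.91

R1: low=0.57, ¬normal=1−0.69=0.31, moderate=0.58; AND[min(a, b)] → w = 0.31
R2: mid=0.96, normal=0.69; AND[min(a, b)] → w = 0.69
R3: ¬heavy=1−0.43=0.57 → w = 0.57
R4: ¬low=1−0.57=0.43, ¬normal=1−0.69=0.31; AND[min(a, b)] → w = 0.31
R5: high=0.91 → w = 0.91
Rules with consequent 'moderate': {R1, R2, R3, R5} → strengths 0.31, 0.69, 0.57, 0.91
Aggregate via t-conorm [max(a, b)]: 0.91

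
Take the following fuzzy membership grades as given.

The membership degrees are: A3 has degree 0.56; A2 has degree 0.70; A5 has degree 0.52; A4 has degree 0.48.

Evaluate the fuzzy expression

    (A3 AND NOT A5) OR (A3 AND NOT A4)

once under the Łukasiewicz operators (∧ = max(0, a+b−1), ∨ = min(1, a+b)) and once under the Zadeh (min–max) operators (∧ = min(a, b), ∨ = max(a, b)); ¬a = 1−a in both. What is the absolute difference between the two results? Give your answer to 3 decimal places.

0.400

Under Łukasiewicz:
  NOT A5 = 1 − 0.52 = 0.48
  A3 AND NOT A5 = max(0, a+b−1) on (0.56, 0.48) = 0.04
  NOT A4 = 1 − 0.48 = 0.52
  A3 AND NOT A4 = max(0, a+b−1) on (0.56, 0.52) = 0.08
  (A3 AND NOT A5) OR (A3 AND NOT A4) = min(1, a+b) on (0.04, 0.08) = 0.12
  → value = 0.1200
Under Zadeh (min–max):
  NOT A5 = 1 − 0.52 = 0.48
  A3 AND NOT A5 = min(a, b) on (0.56, 0.48) = 0.48
  NOT A4 = 1 − 0.48 = 0.52
  A3 AND NOT A4 = min(a, b) on (0.56, 0.52) = 0.52
  (A3 AND NOT A5) OR (A3 AND NOT A4) = max(a, b) on (0.48, 0.52) = 0.52
  → value = 0.5200
|0.1200 − 0.5200| = 0.400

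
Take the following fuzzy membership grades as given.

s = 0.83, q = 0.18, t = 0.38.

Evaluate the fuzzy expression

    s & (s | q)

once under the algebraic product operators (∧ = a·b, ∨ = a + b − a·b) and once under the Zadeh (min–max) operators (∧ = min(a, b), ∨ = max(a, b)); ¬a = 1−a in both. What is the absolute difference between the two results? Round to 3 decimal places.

0.116

Under algebraic product:
  s | q = a + b − a·b on (0.8300, 0.1800) = 0.8606
  s & (s | q) = a·b on (0.8300, 0.8606) = 0.7143
  → value = 0.7143
Under Zadeh (min–max):
  s | q = max(a, b) on (0.83, 0.18) = 0.83
  s & (s | q) = min(a, b) on (0.83, 0.83) = 0.83
  → value = 0.8300
|0.7143 − 0.8300| = 0.116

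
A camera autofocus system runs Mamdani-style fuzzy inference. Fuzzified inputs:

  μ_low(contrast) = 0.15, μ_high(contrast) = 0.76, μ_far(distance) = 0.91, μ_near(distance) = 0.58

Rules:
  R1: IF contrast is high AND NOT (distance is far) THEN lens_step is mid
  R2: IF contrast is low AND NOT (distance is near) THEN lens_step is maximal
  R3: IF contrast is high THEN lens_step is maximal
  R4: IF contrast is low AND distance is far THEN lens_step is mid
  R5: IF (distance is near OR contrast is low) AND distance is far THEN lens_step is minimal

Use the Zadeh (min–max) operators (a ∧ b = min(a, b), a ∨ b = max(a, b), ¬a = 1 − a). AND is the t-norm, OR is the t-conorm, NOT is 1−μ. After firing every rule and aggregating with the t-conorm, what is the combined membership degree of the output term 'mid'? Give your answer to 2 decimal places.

0.15

R1: high=0.76, ¬far=1−0.91=0.09; AND[min(a, b)] → w = 0.09
R2: low=0.15, ¬near=1−0.58=0.42; AND[min(a, b)] → w = 0.15
R3: high=0.76 → w = 0.76
R4: low=0.15, far=0.91; AND[min(a, b)] → w = 0.15
R5: (near=0.58 OR low=0.15) = 0.58; AND[min(a, b)] with far=0.91 → w = 0.58
Rules with consequent 'mid': {R1, R4} → strengths 0.09, 0.15
Aggregate via t-conorm [max(a, b)]: 0.15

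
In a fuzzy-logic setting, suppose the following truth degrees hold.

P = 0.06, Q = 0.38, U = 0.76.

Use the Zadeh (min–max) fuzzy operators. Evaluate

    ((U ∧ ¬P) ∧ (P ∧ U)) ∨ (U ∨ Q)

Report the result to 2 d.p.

0.76

¬P = 1 − 0.06 = 0.94
U ∧ ¬P = min(a, b) on (0.76, 0.94) = 0.76
P ∧ U = min(a, b) on (0.06, 0.76) = 0.06
(U ∧ ¬P) ∧ (P ∧ U) = min(a, b) on (0.76, 0.06) = 0.06
U ∨ Q = max(a, b) on (0.76, 0.38) = 0.76
((U ∧ ¬P) ∧ (P ∧ U)) ∨ (U ∨ Q) = max(a, b) on (0.06, 0.76) = 0.76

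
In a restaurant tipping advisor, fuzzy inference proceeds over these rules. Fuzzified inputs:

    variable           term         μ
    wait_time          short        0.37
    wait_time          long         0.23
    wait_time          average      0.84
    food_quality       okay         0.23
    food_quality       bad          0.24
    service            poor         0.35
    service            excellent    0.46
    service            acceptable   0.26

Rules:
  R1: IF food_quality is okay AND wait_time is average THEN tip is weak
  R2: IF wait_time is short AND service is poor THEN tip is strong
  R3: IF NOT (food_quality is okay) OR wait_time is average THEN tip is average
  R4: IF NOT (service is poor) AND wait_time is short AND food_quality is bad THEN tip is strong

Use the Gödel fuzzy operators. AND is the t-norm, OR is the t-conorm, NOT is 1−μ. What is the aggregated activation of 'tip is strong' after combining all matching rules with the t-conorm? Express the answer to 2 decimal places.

R1: okay=0.23, average=0.84; AND[min(a, b)] → w = 0.23
R2: short=0.37, poor=0.35; AND[min(a, b)] → w = 0.35
R3: ¬okay=1−0.23=0.77, average=0.84; OR[max(a, b)] → w = 0.84
R4: ¬poor=1−0.35=0.65, short=0.37, bad=0.24; AND[min(a, b)] → w = 0.24
Rules with consequent 'strong': {R2, R4} → strengths 0.35, 0.24
Aggregate via t-conorm [max(a, b)]: 0.35

0.35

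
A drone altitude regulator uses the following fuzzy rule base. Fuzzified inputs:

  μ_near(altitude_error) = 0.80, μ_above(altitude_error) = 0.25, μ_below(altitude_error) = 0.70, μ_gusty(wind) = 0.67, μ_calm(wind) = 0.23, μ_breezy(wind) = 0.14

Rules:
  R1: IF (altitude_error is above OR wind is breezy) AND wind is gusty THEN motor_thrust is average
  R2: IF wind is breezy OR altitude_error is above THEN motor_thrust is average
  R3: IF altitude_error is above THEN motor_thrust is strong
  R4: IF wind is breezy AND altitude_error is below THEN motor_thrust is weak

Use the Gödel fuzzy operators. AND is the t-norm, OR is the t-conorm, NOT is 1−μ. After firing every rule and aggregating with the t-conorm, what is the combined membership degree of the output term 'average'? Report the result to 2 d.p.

R1: (above=0.25 OR breezy=0.14) = 0.25; AND[min(a, b)] with gusty=0.67 → w = 0.25
R2: breezy=0.14, above=0.25; OR[max(a, b)] → w = 0.25
R3: above=0.25 → w = 0.25
R4: breezy=0.14, below=0.70; AND[min(a, b)] → w = 0.14
Rules with consequent 'average': {R1, R2} → strengths 0.25, 0.25
Aggregate via t-conorm [max(a, b)]: 0.25

0.25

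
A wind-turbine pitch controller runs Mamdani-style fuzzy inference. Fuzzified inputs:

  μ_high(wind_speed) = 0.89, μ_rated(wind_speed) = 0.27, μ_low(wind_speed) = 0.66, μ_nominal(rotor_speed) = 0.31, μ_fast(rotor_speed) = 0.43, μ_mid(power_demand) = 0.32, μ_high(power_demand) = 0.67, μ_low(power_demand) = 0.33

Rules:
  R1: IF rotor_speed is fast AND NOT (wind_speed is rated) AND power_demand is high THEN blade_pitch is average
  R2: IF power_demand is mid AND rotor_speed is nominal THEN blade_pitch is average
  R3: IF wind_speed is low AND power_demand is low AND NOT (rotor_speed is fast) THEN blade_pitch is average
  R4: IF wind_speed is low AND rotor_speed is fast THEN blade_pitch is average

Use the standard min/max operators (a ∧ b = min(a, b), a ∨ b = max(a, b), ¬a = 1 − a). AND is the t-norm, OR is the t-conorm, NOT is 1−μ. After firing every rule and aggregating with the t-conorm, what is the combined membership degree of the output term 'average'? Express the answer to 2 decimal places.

0.43

R1: fast=0.43, ¬rated=1−0.27=0.73, high=0.67; AND[min(a, b)] → w = 0.43
R2: mid=0.32, nominal=0.31; AND[min(a, b)] → w = 0.31
R3: low=0.66, low=0.33, ¬fast=1−0.43=0.57; AND[min(a, b)] → w = 0.33
R4: low=0.66, fast=0.43; AND[min(a, b)] → w = 0.43
Rules with consequent 'average': {R1, R2, R3, R4} → strengths 0.43, 0.31, 0.33, 0.43
Aggregate via t-conorm [max(a, b)]: 0.43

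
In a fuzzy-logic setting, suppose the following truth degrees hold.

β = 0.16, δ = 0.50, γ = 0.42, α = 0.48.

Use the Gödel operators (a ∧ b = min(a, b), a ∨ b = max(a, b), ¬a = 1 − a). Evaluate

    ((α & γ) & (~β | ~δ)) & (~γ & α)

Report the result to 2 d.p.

α & γ = min(a, b) on (0.48, 0.42) = 0.42
~β = 1 − 0.16 = 0.84
~δ = 1 − 0.50 = 0.50
~β | ~δ = max(a, b) on (0.84, 0.50) = 0.84
(α & γ) & (~β | ~δ) = min(a, b) on (0.42, 0.84) = 0.42
~γ = 1 − 0.42 = 0.58
~γ & α = min(a, b) on (0.58, 0.48) = 0.48
((α & γ) & (~β | ~δ)) & (~γ & α) = min(a, b) on (0.42, 0.48) = 0.42

0.42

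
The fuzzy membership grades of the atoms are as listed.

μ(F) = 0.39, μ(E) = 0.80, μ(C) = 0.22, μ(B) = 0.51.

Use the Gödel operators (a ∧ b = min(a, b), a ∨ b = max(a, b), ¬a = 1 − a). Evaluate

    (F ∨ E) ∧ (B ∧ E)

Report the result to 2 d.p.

F ∨ E = max(a, b) on (0.39, 0.80) = 0.80
B ∧ E = min(a, b) on (0.51, 0.80) = 0.51
(F ∨ E) ∧ (B ∧ E) = min(a, b) on (0.80, 0.51) = 0.51

0.51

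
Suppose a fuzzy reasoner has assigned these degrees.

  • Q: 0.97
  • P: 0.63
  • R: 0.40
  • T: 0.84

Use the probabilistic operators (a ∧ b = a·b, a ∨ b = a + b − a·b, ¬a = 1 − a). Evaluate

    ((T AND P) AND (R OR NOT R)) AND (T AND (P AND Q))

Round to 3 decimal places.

0.206

T AND P = a·b on (0.8400, 0.6300) = 0.5292
NOT R = 1 − 0.4000 = 0.6000
R OR NOT R = a + b − a·b on (0.4000, 0.6000) = 0.7600
(T AND P) AND (R OR NOT R) = a·b on (0.5292, 0.7600) = 0.4022
P AND Q = a·b on (0.6300, 0.9700) = 0.6111
T AND (P AND Q) = a·b on (0.8400, 0.6111) = 0.5133
((T AND P) AND (R OR NOT R)) AND (T AND (P AND Q)) = a·b on (0.4022, 0.5133) = 0.2065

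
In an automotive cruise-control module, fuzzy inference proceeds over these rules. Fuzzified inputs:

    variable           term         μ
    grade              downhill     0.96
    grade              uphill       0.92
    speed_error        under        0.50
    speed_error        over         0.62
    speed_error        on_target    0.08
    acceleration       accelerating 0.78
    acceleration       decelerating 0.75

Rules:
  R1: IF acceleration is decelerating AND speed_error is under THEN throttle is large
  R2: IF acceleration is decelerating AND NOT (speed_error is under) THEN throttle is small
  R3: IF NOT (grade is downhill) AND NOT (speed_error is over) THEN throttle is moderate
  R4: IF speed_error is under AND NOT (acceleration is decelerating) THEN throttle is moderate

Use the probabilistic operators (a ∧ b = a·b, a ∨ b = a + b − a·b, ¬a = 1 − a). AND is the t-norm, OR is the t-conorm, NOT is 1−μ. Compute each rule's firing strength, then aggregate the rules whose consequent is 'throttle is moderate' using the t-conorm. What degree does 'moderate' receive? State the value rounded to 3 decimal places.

0.138

R1: decelerating=0.75, under=0.50; AND[a·b] → w = 0.3750
R2: decelerating=0.75, ¬under=1−0.50=0.50; AND[a·b] → w = 0.3750
R3: ¬downhill=1−0.96=0.04, ¬over=1−0.62=0.38; AND[a·b] → w = 0.0152
R4: under=0.50, ¬decelerating=1−0.75=0.25; AND[a·b] → w = 0.1250
Rules with consequent 'moderate': {R3, R4} → strengths 0.0152, 0.1250
Aggregate via t-conorm [a + b − a·b]: 0.1383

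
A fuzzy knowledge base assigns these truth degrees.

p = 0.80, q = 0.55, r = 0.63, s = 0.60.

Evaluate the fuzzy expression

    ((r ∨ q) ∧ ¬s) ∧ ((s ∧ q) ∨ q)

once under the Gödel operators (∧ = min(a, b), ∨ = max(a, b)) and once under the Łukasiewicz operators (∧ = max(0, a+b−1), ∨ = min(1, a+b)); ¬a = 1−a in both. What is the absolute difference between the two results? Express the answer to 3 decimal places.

0.300

Under Gödel:
  r ∨ q = max(a, b) on (0.63, 0.55) = 0.63
  ¬s = 1 − 0.60 = 0.40
  (r ∨ q) ∧ ¬s = min(a, b) on (0.63, 0.40) = 0.40
  s ∧ q = min(a, b) on (0.60, 0.55) = 0.55
  (s ∧ q) ∨ q = max(a, b) on (0.55, 0.55) = 0.55
  ((r ∨ q) ∧ ¬s) ∧ ((s ∧ q) ∨ q) = min(a, b) on (0.40, 0.55) = 0.40
  → value = 0.4000
Under Łukasiewicz:
  r ∨ q = min(1, a+b) on (0.63, 0.55) = 1.00
  ¬s = 1 − 0.60 = 0.40
  (r ∨ q) ∧ ¬s = max(0, a+b−1) on (1.00, 0.40) = 0.40
  s ∧ q = max(0, a+b−1) on (0.60, 0.55) = 0.15
  (s ∧ q) ∨ q = min(1, a+b) on (0.15, 0.55) = 0.70
  ((r ∨ q) ∧ ¬s) ∧ ((s ∧ q) ∨ q) = max(0, a+b−1) on (0.40, 0.70) = 0.10
  → value = 0.1000
|0.4000 − 0.1000| = 0.300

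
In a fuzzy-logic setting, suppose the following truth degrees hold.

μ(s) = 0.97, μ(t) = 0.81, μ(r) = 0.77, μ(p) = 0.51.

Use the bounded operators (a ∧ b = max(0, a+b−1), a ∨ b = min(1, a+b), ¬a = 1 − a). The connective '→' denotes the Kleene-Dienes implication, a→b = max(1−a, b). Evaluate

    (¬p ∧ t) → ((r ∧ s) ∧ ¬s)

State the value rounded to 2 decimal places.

0.70

¬p = 1 − 0.51 = 0.49
¬p ∧ t = max(0, a+b−1) on (0.49, 0.81) = 0.30
r ∧ s = max(0, a+b−1) on (0.77, 0.97) = 0.74
¬s = 1 − 0.97 = 0.03
(r ∧ s) ∧ ¬s = max(0, a+b−1) on (0.74, 0.03) = 0.00
(¬p ∧ t) → ((r ∧ s) ∧ ¬s)  [Kleene-Dienes: max(1−a, b)] with a=0.30, b=0.00 → 0.70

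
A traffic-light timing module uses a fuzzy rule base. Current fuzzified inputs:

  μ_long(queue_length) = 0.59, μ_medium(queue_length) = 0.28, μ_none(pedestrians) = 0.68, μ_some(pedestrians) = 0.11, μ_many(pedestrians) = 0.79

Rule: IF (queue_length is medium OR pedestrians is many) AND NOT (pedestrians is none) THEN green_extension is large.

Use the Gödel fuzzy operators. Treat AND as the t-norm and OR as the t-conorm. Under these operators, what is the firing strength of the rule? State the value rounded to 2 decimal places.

firing strength: (medium=0.28 OR many=0.79) = 0.79; AND[min(a, b)] with ¬none=1−0.68=0.32 → w = 0.32

0.32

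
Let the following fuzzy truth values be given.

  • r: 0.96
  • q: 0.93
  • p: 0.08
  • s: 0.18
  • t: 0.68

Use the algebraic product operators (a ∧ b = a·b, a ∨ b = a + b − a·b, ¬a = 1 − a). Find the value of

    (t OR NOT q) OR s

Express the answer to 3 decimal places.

NOT q = 1 − 0.9300 = 0.0700
t OR NOT q = a + b − a·b on (0.6800, 0.0700) = 0.7024
(t OR NOT q) OR s = a + b − a·b on (0.7024, 0.1800) = 0.7560

0.756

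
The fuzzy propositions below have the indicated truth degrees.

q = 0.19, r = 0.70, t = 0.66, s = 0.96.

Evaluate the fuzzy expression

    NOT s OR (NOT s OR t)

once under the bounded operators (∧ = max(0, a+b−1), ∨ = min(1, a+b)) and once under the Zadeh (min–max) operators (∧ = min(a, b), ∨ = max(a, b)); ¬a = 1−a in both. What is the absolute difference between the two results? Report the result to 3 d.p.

Under bounded:
  NOT s = 1 − 0.96 = 0.04
  NOT s = 1 − 0.96 = 0.04
  NOT s OR t = min(1, a+b) on (0.04, 0.66) = 0.70
  NOT s OR (NOT s OR t) = min(1, a+b) on (0.04, 0.70) = 0.74
  → value = 0.7400
Under Zadeh (min–max):
  NOT s = 1 − 0.96 = 0.04
  NOT s = 1 − 0.96 = 0.04
  NOT s OR t = max(a, b) on (0.04, 0.66) = 0.66
  NOT s OR (NOT s OR t) = max(a, b) on (0.04, 0.66) = 0.66
  → value = 0.6600
|0.7400 − 0.6600| = 0.080

0.080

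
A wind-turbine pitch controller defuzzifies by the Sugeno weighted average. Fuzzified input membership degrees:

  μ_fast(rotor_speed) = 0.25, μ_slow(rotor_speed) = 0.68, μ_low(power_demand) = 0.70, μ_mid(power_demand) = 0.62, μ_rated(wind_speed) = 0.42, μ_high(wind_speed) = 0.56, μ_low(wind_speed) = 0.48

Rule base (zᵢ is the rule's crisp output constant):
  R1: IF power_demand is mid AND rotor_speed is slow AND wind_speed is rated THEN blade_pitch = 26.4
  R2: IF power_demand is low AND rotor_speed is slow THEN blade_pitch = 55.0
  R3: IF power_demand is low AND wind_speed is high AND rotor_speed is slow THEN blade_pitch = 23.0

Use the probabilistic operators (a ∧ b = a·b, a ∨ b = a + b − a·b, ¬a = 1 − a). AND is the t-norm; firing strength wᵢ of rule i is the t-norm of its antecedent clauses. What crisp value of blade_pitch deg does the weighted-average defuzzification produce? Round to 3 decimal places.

40.218

R1 (z=26.4): mid=0.62, slow=0.68, rated=0.42; AND[a·b] → w = 0.1771
R2 (z=55.0): low=0.70, slow=0.68; AND[a·b] → w = 0.4760
R3 (z=23.0): low=0.70, high=0.56, slow=0.68; AND[a·b] → w = 0.2666
Weighted average = (0.1771·26.4 + 0.4760·55.0 + 0.2666·23.0) / (0.1771 + 0.4760 + 0.2666)
  = 36.9856 / 0.9196 = 40.218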